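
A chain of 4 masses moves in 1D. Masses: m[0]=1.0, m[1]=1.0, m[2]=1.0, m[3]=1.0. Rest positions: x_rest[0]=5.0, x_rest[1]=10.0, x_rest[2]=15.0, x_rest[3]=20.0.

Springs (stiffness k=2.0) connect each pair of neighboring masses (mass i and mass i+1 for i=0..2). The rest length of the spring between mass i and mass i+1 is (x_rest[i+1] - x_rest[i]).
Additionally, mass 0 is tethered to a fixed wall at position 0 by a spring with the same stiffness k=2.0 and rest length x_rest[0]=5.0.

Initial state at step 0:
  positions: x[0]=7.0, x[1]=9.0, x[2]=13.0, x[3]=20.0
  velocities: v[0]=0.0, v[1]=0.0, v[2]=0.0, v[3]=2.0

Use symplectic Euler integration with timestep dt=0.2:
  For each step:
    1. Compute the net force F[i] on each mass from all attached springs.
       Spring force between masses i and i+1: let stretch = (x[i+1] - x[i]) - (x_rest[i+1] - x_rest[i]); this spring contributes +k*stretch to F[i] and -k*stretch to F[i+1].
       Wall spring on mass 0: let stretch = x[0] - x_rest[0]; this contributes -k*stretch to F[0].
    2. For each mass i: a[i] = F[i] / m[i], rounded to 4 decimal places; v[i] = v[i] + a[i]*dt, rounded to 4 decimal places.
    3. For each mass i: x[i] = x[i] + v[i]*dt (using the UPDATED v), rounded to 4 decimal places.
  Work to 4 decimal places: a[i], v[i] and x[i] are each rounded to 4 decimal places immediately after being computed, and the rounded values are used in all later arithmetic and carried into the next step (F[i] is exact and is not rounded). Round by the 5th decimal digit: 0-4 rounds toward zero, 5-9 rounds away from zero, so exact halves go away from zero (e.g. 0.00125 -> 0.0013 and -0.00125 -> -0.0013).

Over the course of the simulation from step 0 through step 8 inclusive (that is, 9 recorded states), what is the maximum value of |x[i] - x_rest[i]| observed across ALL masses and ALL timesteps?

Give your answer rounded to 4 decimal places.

Step 0: x=[7.0000 9.0000 13.0000 20.0000] v=[0.0000 0.0000 0.0000 2.0000]
Step 1: x=[6.6000 9.1600 13.2400 20.2400] v=[-2.0000 0.8000 1.2000 1.2000]
Step 2: x=[5.8768 9.4416 13.7136 20.3200] v=[-3.6160 1.4080 2.3680 0.4000]
Step 3: x=[4.9686 9.7798 14.3740 20.2715] v=[-4.5408 1.6909 3.3018 -0.2426]
Step 4: x=[4.0478 10.1006 15.1386 20.1512] v=[-4.6038 1.6041 3.8231 -0.6016]
Step 5: x=[3.2874 10.3402 15.9012 20.0299] v=[-3.8018 1.1982 3.8129 -0.6066]
Step 6: x=[2.8283 10.4605 16.5492 19.9783] v=[-2.2956 0.6015 3.2400 -0.2581]
Step 7: x=[2.7535 10.4573 16.9844 20.0524] v=[-0.3740 -0.0159 2.1762 0.3703]
Step 8: x=[3.0747 10.3600 17.1429 20.2810] v=[1.6061 -0.4866 0.7926 1.1431]
Max displacement = 2.2465

Answer: 2.2465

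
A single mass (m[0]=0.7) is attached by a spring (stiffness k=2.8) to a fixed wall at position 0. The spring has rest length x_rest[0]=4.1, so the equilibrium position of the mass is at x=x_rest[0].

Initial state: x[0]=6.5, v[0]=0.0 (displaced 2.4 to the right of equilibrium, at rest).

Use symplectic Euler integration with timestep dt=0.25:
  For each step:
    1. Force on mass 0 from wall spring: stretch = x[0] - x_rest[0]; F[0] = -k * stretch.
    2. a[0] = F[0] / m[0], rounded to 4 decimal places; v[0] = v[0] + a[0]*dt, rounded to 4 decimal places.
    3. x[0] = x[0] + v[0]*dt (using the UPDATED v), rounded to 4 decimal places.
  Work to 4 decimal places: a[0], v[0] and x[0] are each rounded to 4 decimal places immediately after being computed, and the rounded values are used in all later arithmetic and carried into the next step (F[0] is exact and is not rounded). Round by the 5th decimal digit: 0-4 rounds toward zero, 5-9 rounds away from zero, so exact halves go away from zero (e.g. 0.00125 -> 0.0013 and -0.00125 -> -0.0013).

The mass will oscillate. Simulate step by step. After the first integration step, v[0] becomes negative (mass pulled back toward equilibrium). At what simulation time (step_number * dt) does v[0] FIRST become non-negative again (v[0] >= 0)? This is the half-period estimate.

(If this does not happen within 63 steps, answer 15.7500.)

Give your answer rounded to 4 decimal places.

Answer: 1.7500

Derivation:
Step 0: x=[6.5000] v=[0.0000]
Step 1: x=[5.9000] v=[-2.4000]
Step 2: x=[4.8500] v=[-4.2000]
Step 3: x=[3.6125] v=[-4.9500]
Step 4: x=[2.4969] v=[-4.4625]
Step 5: x=[1.7821] v=[-2.8594]
Step 6: x=[1.6467] v=[-0.5415]
Step 7: x=[2.1247] v=[1.9118]
First v>=0 after going negative at step 7, time=1.7500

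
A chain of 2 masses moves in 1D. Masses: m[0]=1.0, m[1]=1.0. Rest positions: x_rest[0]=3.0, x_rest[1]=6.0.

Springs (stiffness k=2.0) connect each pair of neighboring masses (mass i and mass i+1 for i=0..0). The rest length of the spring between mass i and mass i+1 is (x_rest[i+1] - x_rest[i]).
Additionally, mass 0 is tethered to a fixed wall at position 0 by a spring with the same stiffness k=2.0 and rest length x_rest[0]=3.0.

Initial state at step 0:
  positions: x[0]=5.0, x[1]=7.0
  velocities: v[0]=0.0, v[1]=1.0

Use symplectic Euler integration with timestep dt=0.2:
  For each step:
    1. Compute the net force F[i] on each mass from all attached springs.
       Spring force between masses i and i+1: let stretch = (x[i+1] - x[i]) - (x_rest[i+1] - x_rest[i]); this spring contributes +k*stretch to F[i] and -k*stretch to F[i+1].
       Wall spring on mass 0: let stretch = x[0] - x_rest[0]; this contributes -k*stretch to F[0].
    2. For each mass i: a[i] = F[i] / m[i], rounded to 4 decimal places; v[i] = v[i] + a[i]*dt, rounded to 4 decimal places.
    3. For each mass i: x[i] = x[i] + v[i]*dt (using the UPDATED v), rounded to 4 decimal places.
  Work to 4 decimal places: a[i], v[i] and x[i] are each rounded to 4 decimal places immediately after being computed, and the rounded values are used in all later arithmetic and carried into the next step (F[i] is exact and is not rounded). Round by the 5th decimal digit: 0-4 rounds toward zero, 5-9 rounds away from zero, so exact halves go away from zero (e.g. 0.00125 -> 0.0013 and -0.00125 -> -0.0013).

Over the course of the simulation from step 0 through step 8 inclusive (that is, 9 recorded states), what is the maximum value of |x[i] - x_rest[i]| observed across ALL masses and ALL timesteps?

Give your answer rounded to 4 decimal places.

Answer: 2.1810

Derivation:
Step 0: x=[5.0000 7.0000] v=[0.0000 1.0000]
Step 1: x=[4.7600 7.2800] v=[-1.2000 1.4000]
Step 2: x=[4.3408 7.5984] v=[-2.0960 1.5920]
Step 3: x=[3.8349 7.8962] v=[-2.5293 1.4890]
Step 4: x=[3.3472 8.1091] v=[-2.4387 1.0645]
Step 5: x=[2.9726 8.1810] v=[-1.8728 0.3597]
Step 6: x=[2.7769 8.0763] v=[-0.9785 -0.5237]
Step 7: x=[2.7830 7.7876] v=[0.0305 -1.4435]
Step 8: x=[2.9668 7.3385] v=[0.9191 -2.2453]
Max displacement = 2.1810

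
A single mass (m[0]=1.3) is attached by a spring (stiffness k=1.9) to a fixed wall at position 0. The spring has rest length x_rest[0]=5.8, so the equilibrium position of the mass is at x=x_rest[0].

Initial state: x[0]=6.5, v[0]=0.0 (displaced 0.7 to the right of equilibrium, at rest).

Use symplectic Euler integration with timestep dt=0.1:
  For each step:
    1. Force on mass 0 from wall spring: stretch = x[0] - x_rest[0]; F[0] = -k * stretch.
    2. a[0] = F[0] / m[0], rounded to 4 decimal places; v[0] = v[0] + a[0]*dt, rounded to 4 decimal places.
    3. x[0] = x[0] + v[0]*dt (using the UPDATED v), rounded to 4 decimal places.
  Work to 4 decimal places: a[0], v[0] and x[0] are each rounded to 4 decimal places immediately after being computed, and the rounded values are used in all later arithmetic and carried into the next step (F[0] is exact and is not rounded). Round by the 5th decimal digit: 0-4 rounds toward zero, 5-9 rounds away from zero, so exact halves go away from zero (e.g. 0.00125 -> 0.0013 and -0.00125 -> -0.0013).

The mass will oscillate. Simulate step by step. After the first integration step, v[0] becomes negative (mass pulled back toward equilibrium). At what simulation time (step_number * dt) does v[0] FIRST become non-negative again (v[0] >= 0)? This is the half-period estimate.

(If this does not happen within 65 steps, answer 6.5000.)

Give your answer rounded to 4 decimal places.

Answer: 2.6000

Derivation:
Step 0: x=[6.5000] v=[0.0000]
Step 1: x=[6.4898] v=[-0.1023]
Step 2: x=[6.4695] v=[-0.2031]
Step 3: x=[6.4394] v=[-0.3010]
Step 4: x=[6.4000] v=[-0.3945]
Step 5: x=[6.3518] v=[-0.4822]
Step 6: x=[6.2955] v=[-0.5629]
Step 7: x=[6.2320] v=[-0.6353]
Step 8: x=[6.1622] v=[-0.6984]
Step 9: x=[6.0871] v=[-0.7513]
Step 10: x=[6.0078] v=[-0.7933]
Step 11: x=[5.9254] v=[-0.8237]
Step 12: x=[5.8412] v=[-0.8420]
Step 13: x=[5.7564] v=[-0.8480]
Step 14: x=[5.6722] v=[-0.8416]
Step 15: x=[5.5899] v=[-0.8229]
Step 16: x=[5.5107] v=[-0.7922]
Step 17: x=[5.4357] v=[-0.7499]
Step 18: x=[5.3660] v=[-0.6967]
Step 19: x=[5.3027] v=[-0.6333]
Step 20: x=[5.2466] v=[-0.5606]
Step 21: x=[5.1986] v=[-0.4797]
Step 22: x=[5.1594] v=[-0.3918]
Step 23: x=[5.1296] v=[-0.2982]
Step 24: x=[5.1096] v=[-0.2002]
Step 25: x=[5.0997] v=[-0.0993]
Step 26: x=[5.1000] v=[0.0031]
First v>=0 after going negative at step 26, time=2.6000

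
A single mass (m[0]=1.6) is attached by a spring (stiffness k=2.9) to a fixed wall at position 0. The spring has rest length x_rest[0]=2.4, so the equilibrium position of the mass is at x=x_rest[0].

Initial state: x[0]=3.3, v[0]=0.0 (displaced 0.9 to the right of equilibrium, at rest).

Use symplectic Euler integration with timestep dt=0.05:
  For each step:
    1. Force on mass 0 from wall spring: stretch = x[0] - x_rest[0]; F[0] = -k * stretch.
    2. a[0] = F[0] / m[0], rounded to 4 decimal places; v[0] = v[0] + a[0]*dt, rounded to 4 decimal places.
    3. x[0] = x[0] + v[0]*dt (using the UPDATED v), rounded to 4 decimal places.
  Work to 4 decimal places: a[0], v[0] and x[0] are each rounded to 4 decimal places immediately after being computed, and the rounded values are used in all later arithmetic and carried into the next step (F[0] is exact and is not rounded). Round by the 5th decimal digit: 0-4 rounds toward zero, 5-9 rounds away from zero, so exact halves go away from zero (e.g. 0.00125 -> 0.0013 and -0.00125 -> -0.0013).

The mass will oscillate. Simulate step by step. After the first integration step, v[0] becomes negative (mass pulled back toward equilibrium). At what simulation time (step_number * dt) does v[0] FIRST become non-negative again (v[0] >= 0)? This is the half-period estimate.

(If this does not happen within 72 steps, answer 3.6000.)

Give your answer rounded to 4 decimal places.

Step 0: x=[3.3000] v=[0.0000]
Step 1: x=[3.2959] v=[-0.0816]
Step 2: x=[3.2878] v=[-0.1628]
Step 3: x=[3.2756] v=[-0.2433]
Step 4: x=[3.2595] v=[-0.3227]
Step 5: x=[3.2395] v=[-0.4006]
Step 6: x=[3.2157] v=[-0.4767]
Step 7: x=[3.1882] v=[-0.5506]
Step 8: x=[3.1571] v=[-0.6220]
Step 9: x=[3.1226] v=[-0.6906]
Step 10: x=[3.0848] v=[-0.7561]
Step 11: x=[3.0439] v=[-0.8182]
Step 12: x=[3.0001] v=[-0.8766]
Step 13: x=[2.9536] v=[-0.9310]
Step 14: x=[2.9045] v=[-0.9812]
Step 15: x=[2.8532] v=[-1.0269]
Step 16: x=[2.7998] v=[-1.0680]
Step 17: x=[2.7446] v=[-1.1042]
Step 18: x=[2.6878] v=[-1.1354]
Step 19: x=[2.6297] v=[-1.1615]
Step 20: x=[2.5706] v=[-1.1823]
Step 21: x=[2.5107] v=[-1.1978]
Step 22: x=[2.4503] v=[-1.2078]
Step 23: x=[2.3897] v=[-1.2124]
Step 24: x=[2.3291] v=[-1.2115]
Step 25: x=[2.2688] v=[-1.2051]
Step 26: x=[2.2091] v=[-1.1932]
Step 27: x=[2.1503] v=[-1.1759]
Step 28: x=[2.0926] v=[-1.1533]
Step 29: x=[2.0363] v=[-1.1254]
Step 30: x=[1.9817] v=[-1.0924]
Step 31: x=[1.9290] v=[-1.0545]
Step 32: x=[1.8784] v=[-1.0118]
Step 33: x=[1.8302] v=[-0.9645]
Step 34: x=[1.7846] v=[-0.9129]
Step 35: x=[1.7417] v=[-0.8571]
Step 36: x=[1.7018] v=[-0.7974]
Step 37: x=[1.6651] v=[-0.7341]
Step 38: x=[1.6317] v=[-0.6675]
Step 39: x=[1.6018] v=[-0.5979]
Step 40: x=[1.5755] v=[-0.5256]
Step 41: x=[1.5530] v=[-0.4509]
Step 42: x=[1.5343] v=[-0.3741]
Step 43: x=[1.5195] v=[-0.2956]
Step 44: x=[1.5087] v=[-0.2158]
Step 45: x=[1.5020] v=[-0.1350]
Step 46: x=[1.4993] v=[-0.0536]
Step 47: x=[1.5007] v=[0.0280]
First v>=0 after going negative at step 47, time=2.3500

Answer: 2.3500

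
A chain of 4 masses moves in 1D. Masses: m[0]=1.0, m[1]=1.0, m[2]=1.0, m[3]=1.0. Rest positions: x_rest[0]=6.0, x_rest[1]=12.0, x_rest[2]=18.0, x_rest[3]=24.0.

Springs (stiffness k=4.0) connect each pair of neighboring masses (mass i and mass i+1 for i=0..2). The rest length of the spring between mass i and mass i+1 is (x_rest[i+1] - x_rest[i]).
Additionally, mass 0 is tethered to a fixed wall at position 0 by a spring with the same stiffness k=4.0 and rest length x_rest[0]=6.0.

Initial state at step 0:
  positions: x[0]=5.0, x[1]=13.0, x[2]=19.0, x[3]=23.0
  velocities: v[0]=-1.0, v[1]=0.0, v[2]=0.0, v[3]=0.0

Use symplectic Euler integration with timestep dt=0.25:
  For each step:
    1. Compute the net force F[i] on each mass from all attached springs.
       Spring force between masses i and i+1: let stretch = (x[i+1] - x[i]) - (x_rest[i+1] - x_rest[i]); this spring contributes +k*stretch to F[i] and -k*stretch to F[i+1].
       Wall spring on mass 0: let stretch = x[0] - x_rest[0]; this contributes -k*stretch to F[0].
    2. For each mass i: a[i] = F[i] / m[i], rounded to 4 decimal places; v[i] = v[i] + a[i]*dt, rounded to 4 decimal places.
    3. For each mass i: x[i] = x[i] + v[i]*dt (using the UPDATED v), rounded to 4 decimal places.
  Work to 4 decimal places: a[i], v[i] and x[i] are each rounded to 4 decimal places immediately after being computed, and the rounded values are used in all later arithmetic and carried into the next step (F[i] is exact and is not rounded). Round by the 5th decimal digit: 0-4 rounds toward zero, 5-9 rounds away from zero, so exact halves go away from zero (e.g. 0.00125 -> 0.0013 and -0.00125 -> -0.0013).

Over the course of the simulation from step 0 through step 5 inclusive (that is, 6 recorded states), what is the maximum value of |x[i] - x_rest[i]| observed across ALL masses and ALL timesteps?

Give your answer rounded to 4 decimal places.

Answer: 1.0625

Derivation:
Step 0: x=[5.0000 13.0000 19.0000 23.0000] v=[-1.0000 0.0000 0.0000 0.0000]
Step 1: x=[5.5000 12.5000 18.5000 23.5000] v=[2.0000 -2.0000 -2.0000 2.0000]
Step 2: x=[6.3750 11.7500 17.7500 24.2500] v=[3.5000 -3.0000 -3.0000 3.0000]
Step 3: x=[7.0000 11.1563 17.1250 24.8750] v=[2.5000 -2.3750 -2.5000 2.5000]
Step 4: x=[6.9141 11.0157 16.9453 25.0625] v=[-0.3437 -0.5626 -0.7187 0.7500]
Step 5: x=[6.1251 11.3321 17.3125 24.7207] v=[-3.1562 1.2654 1.4689 -1.3672]
Max displacement = 1.0625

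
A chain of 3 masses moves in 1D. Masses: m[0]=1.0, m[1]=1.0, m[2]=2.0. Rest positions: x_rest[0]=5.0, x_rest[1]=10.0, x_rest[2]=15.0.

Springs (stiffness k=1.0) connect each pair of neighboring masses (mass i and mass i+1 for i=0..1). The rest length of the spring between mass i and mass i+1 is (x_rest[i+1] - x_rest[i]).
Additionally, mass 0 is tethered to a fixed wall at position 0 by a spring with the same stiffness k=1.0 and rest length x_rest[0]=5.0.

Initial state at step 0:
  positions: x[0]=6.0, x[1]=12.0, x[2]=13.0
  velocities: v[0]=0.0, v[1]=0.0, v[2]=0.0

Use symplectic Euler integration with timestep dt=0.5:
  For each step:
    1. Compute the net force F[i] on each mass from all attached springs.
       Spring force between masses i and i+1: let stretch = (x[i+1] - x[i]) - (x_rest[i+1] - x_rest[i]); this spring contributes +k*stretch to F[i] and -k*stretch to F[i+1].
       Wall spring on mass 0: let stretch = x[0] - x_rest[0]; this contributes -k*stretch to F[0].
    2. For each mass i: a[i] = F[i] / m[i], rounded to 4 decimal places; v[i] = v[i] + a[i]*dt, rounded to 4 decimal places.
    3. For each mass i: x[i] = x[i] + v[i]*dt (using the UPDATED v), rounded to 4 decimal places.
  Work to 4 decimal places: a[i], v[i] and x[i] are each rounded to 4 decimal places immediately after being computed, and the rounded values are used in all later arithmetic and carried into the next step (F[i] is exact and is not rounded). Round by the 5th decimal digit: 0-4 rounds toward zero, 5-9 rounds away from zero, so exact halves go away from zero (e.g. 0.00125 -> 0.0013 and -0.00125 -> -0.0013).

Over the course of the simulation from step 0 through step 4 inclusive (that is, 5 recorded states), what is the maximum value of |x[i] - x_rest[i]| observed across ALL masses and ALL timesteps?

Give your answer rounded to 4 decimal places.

Step 0: x=[6.0000 12.0000 13.0000] v=[0.0000 0.0000 0.0000]
Step 1: x=[6.0000 10.7500 13.5000] v=[0.0000 -2.5000 1.0000]
Step 2: x=[5.6875 9.0000 14.2813] v=[-0.6250 -3.5000 1.5625]
Step 3: x=[4.7813 7.7422 15.0274] v=[-1.8125 -2.5156 1.4922]
Step 4: x=[3.4200 7.5655 15.4879] v=[-2.7227 -0.3535 0.9209]
Max displacement = 2.4345

Answer: 2.4345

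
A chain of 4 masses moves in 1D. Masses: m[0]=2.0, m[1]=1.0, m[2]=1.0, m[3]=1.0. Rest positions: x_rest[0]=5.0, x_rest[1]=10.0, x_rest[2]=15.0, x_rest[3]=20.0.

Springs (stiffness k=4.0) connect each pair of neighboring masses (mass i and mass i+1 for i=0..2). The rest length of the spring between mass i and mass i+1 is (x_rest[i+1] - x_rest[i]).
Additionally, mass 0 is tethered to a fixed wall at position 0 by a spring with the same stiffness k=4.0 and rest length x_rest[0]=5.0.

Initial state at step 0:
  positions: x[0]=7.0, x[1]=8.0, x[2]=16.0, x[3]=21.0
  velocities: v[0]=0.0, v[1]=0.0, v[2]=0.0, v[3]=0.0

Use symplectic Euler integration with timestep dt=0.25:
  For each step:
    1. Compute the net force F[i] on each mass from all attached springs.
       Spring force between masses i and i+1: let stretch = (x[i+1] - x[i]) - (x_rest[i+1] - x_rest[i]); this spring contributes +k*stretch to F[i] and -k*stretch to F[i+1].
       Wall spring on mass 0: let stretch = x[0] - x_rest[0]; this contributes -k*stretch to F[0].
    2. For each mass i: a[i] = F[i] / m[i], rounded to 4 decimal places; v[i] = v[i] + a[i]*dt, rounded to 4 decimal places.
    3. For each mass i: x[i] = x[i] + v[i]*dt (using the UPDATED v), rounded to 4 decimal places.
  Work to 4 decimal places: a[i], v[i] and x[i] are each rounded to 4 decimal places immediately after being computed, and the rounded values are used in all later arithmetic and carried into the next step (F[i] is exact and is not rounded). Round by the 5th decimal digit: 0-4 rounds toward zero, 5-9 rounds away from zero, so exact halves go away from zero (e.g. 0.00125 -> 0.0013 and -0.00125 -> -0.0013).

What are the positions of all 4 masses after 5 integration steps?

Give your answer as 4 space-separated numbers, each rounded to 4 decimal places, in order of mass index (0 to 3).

Step 0: x=[7.0000 8.0000 16.0000 21.0000] v=[0.0000 0.0000 0.0000 0.0000]
Step 1: x=[6.2500 9.7500 15.2500 21.0000] v=[-3.0000 7.0000 -3.0000 0.0000]
Step 2: x=[5.1563 12.0000 14.5625 20.8125] v=[-4.3750 9.0000 -2.7500 -0.7500]
Step 3: x=[4.2735 13.1797 14.7969 20.3125] v=[-3.5313 4.7188 0.9375 -2.0000]
Step 4: x=[3.9698 12.5372 16.0059 19.6836] v=[-1.2150 -2.5702 4.8359 -2.5156]
Step 5: x=[4.2408 10.6200 17.2671 19.3853] v=[1.0838 -7.6689 5.0449 -1.1933]

Answer: 4.2408 10.6200 17.2671 19.3853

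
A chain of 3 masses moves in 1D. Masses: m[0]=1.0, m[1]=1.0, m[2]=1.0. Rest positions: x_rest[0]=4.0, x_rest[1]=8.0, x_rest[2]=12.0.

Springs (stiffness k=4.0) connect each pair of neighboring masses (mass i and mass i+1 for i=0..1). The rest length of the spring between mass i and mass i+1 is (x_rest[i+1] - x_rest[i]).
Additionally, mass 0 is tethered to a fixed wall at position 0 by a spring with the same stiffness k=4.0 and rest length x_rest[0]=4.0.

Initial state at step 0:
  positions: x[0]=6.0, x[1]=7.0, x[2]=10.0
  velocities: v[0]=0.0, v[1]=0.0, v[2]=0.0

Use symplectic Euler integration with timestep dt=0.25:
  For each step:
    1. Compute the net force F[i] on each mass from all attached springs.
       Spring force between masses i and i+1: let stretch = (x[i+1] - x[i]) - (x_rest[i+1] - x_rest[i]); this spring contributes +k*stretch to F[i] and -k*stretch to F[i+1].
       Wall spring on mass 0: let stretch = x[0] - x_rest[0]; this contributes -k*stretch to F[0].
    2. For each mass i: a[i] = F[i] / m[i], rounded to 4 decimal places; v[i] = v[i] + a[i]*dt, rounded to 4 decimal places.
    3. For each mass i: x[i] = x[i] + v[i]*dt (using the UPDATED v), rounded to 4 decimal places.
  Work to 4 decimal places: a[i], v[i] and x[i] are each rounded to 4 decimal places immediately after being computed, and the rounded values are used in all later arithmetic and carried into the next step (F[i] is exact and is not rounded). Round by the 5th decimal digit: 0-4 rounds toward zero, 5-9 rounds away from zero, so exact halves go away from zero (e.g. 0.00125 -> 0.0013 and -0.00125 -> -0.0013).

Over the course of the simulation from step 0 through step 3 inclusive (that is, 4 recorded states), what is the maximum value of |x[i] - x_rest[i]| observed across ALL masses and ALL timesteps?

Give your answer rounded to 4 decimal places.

Answer: 2.2500

Derivation:
Step 0: x=[6.0000 7.0000 10.0000] v=[0.0000 0.0000 0.0000]
Step 1: x=[4.7500 7.5000 10.2500] v=[-5.0000 2.0000 1.0000]
Step 2: x=[3.0000 8.0000 10.8125] v=[-7.0000 2.0000 2.2500]
Step 3: x=[1.7500 7.9531 11.6719] v=[-5.0000 -0.1875 3.4375]
Max displacement = 2.2500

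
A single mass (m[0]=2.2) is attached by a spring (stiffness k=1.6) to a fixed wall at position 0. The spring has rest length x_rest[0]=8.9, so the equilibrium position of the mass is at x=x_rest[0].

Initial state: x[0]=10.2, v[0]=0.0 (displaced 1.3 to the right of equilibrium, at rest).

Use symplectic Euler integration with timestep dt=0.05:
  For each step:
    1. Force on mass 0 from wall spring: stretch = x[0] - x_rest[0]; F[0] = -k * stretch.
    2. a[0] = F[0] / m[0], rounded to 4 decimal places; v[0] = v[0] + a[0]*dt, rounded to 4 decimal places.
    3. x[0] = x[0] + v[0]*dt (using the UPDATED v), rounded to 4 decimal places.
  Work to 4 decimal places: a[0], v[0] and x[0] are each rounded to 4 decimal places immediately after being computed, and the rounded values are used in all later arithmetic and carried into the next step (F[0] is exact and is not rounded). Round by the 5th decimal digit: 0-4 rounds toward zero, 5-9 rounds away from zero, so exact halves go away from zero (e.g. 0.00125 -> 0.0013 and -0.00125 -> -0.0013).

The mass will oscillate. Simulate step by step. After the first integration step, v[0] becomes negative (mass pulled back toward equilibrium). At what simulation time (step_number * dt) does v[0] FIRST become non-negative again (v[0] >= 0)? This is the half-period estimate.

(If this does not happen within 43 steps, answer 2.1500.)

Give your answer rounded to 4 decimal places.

Answer: 2.1500

Derivation:
Step 0: x=[10.2000] v=[0.0000]
Step 1: x=[10.1976] v=[-0.0473]
Step 2: x=[10.1929] v=[-0.0945]
Step 3: x=[10.1858] v=[-0.1415]
Step 4: x=[10.1764] v=[-0.1883]
Step 5: x=[10.1647] v=[-0.2347]
Step 6: x=[10.1507] v=[-0.2807]
Step 7: x=[10.1344] v=[-0.3262]
Step 8: x=[10.1158] v=[-0.3711]
Step 9: x=[10.0950] v=[-0.4153]
Step 10: x=[10.0721] v=[-0.4588]
Step 11: x=[10.0470] v=[-0.5014]
Step 12: x=[10.0198] v=[-0.5431]
Step 13: x=[9.9906] v=[-0.5838]
Step 14: x=[9.9594] v=[-0.6235]
Step 15: x=[9.9263] v=[-0.6620]
Step 16: x=[9.8913] v=[-0.6993]
Step 17: x=[9.8545] v=[-0.7353]
Step 18: x=[9.8160] v=[-0.7700]
Step 19: x=[9.7758] v=[-0.8033]
Step 20: x=[9.7340] v=[-0.8351]
Step 21: x=[9.6907] v=[-0.8654]
Step 22: x=[9.6460] v=[-0.8942]
Step 23: x=[9.5999] v=[-0.9213]
Step 24: x=[9.5526] v=[-0.9468]
Step 25: x=[9.5041] v=[-0.9705]
Step 26: x=[9.4545] v=[-0.9925]
Step 27: x=[9.4039] v=[-1.0127]
Step 28: x=[9.3524] v=[-1.0310]
Step 29: x=[9.3000] v=[-1.0475]
Step 30: x=[9.2469] v=[-1.0620]
Step 31: x=[9.1932] v=[-1.0746]
Step 32: x=[9.1389] v=[-1.0853]
Step 33: x=[9.0842] v=[-1.0940]
Step 34: x=[9.0292] v=[-1.1007]
Step 35: x=[8.9739] v=[-1.1054]
Step 36: x=[8.9185] v=[-1.1081]
Step 37: x=[8.8631] v=[-1.1088]
Step 38: x=[8.8077] v=[-1.1075]
Step 39: x=[8.7525] v=[-1.1041]
Step 40: x=[8.6976] v=[-1.0987]
Step 41: x=[8.6430] v=[-1.0913]
Step 42: x=[8.5889] v=[-1.0820]
Step 43: x=[8.5354] v=[-1.0707]
v[0] did not become non-negative within 43 steps; using fallback time=2.1500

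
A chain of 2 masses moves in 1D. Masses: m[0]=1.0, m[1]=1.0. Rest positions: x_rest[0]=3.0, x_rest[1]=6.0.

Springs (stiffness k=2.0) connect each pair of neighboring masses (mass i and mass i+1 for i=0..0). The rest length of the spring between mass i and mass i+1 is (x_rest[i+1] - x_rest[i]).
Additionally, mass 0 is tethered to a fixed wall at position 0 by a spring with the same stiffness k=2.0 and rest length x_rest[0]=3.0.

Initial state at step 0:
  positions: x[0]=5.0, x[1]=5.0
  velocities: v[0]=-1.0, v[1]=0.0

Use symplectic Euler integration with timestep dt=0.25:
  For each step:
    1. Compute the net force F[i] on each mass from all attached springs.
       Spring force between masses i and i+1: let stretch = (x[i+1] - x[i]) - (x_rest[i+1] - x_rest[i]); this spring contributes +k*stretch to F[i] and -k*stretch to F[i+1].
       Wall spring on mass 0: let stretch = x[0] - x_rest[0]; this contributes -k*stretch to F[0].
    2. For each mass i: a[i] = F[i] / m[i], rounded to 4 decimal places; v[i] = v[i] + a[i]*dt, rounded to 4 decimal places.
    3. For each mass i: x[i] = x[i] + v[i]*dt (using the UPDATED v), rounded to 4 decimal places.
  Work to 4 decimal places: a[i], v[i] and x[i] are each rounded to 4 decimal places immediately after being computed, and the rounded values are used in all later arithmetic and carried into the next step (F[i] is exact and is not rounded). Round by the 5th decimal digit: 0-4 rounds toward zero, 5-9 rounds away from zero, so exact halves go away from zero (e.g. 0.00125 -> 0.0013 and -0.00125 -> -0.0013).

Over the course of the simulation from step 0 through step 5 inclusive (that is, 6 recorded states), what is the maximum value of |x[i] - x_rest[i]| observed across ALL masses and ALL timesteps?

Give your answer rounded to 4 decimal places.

Answer: 2.2979

Derivation:
Step 0: x=[5.0000 5.0000] v=[-1.0000 0.0000]
Step 1: x=[4.1250 5.3750] v=[-3.5000 1.5000]
Step 2: x=[2.8906 5.9688] v=[-4.9375 2.3750]
Step 3: x=[1.6797 6.5528] v=[-4.8437 2.3359]
Step 4: x=[0.8680 6.9027] v=[-3.2470 1.3994]
Step 5: x=[0.7021 6.8732] v=[-0.6637 -0.1180]
Max displacement = 2.2979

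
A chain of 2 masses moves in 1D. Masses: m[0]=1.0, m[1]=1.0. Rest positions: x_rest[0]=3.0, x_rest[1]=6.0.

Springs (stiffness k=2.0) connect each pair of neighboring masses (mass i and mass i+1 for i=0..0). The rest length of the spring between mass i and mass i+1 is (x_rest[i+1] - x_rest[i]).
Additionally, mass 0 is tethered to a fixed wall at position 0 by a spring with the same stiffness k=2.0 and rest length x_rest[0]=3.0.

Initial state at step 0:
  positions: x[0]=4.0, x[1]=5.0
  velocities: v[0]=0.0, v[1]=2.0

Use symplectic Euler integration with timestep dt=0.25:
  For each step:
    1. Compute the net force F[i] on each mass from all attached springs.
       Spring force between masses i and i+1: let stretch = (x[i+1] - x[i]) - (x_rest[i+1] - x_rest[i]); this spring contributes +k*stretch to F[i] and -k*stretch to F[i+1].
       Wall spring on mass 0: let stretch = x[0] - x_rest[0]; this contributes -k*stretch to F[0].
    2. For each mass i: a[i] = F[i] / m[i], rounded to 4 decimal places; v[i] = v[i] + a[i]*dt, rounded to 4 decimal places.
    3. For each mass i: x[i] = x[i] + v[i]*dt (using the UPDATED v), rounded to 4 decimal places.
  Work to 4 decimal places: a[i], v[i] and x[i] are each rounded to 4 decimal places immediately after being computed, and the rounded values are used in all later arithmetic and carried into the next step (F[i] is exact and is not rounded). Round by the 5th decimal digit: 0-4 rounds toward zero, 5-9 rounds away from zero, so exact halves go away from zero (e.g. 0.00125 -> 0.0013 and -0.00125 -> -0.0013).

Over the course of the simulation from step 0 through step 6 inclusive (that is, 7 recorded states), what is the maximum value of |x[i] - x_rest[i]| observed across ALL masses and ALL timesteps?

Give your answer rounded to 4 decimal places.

Step 0: x=[4.0000 5.0000] v=[0.0000 2.0000]
Step 1: x=[3.6250 5.7500] v=[-1.5000 3.0000]
Step 2: x=[3.0625 6.6094] v=[-2.2500 3.4375]
Step 3: x=[2.5606 7.4004] v=[-2.0078 3.1641]
Step 4: x=[2.3436 7.9615] v=[-0.8682 2.2442]
Step 5: x=[2.5359 8.1953] v=[0.7690 0.9353]
Step 6: x=[3.1186 8.0967] v=[2.3308 -0.3944]
Max displacement = 2.1953

Answer: 2.1953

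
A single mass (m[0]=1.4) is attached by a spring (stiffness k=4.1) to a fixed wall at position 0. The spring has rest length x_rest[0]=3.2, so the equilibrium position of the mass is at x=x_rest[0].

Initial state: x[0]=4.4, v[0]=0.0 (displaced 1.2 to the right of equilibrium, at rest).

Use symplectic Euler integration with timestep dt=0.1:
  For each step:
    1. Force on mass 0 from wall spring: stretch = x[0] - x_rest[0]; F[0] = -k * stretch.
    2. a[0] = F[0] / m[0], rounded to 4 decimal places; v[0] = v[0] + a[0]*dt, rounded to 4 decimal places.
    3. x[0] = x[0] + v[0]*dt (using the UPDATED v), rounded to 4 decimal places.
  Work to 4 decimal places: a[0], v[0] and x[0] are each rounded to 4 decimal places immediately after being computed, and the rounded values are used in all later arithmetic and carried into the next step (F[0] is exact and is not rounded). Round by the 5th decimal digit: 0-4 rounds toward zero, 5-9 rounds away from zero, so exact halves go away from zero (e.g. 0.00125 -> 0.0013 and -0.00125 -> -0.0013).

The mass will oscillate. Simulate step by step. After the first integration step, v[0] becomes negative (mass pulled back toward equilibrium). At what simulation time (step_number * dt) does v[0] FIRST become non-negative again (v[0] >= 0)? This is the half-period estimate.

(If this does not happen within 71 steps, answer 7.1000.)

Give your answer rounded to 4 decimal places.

Step 0: x=[4.4000] v=[0.0000]
Step 1: x=[4.3649] v=[-0.3514]
Step 2: x=[4.2956] v=[-0.6926]
Step 3: x=[4.1943] v=[-1.0135]
Step 4: x=[4.0638] v=[-1.3047]
Step 5: x=[3.9080] v=[-1.5577]
Step 6: x=[3.7315] v=[-1.7650]
Step 7: x=[3.5394] v=[-1.9207]
Step 8: x=[3.3374] v=[-2.0201]
Step 9: x=[3.1314] v=[-2.0603]
Step 10: x=[2.9274] v=[-2.0402]
Step 11: x=[2.7314] v=[-1.9604]
Step 12: x=[2.5491] v=[-1.8232]
Step 13: x=[2.3858] v=[-1.6326]
Step 14: x=[2.2464] v=[-1.3942]
Step 15: x=[2.1349] v=[-1.1149]
Step 16: x=[2.0546] v=[-0.8030]
Step 17: x=[2.0078] v=[-0.4676]
Step 18: x=[1.9960] v=[-0.1185]
Step 19: x=[2.0194] v=[0.2341]
First v>=0 after going negative at step 19, time=1.9000

Answer: 1.9000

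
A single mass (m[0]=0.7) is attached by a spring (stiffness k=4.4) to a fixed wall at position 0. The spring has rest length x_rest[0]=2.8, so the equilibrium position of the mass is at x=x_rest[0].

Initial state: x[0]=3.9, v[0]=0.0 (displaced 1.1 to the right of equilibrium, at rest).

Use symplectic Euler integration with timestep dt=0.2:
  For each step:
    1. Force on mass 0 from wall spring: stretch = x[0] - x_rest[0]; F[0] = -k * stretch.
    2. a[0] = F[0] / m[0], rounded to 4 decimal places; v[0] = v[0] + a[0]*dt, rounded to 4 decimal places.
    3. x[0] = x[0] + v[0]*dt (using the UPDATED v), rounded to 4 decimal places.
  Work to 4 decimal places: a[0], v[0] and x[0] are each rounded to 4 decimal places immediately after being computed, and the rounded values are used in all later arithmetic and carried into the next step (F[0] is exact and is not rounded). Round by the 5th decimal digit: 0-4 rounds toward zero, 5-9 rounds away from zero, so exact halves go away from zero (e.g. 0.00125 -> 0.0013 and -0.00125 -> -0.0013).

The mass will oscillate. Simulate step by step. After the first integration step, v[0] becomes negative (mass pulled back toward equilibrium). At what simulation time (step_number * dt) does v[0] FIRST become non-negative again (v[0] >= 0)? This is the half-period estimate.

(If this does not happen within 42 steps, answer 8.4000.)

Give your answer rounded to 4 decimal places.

Step 0: x=[3.9000] v=[0.0000]
Step 1: x=[3.6234] v=[-1.3829]
Step 2: x=[3.1398] v=[-2.4180]
Step 3: x=[2.5708] v=[-2.8452]
Step 4: x=[2.0594] v=[-2.5571]
Step 5: x=[1.7342] v=[-1.6261]
Step 6: x=[1.6770] v=[-0.2862]
Step 7: x=[1.9021] v=[1.1256]
First v>=0 after going negative at step 7, time=1.4000

Answer: 1.4000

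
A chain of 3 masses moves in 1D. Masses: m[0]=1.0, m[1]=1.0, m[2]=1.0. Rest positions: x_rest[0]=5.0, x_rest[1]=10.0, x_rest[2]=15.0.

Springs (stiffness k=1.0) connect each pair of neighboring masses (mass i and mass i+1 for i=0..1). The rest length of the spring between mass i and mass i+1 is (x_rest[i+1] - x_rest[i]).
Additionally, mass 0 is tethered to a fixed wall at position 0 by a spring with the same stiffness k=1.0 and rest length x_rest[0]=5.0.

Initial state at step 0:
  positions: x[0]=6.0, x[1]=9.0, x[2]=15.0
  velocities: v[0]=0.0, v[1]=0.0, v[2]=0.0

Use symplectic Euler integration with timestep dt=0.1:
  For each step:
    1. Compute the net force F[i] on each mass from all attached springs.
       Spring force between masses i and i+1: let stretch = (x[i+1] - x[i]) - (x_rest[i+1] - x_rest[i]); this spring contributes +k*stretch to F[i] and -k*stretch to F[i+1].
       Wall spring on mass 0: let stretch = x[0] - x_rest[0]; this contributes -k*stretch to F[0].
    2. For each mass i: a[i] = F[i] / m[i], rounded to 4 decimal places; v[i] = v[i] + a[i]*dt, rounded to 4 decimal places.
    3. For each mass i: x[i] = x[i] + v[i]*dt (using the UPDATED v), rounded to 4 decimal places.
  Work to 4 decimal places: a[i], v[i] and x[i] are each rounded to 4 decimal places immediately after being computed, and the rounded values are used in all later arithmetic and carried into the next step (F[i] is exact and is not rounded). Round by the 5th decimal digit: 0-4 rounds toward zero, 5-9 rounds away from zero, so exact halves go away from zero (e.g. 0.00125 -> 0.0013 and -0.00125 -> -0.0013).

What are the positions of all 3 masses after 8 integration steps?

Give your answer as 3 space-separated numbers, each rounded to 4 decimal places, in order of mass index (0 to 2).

Step 0: x=[6.0000 9.0000 15.0000] v=[0.0000 0.0000 0.0000]
Step 1: x=[5.9700 9.0300 14.9900] v=[-0.3000 0.3000 -0.1000]
Step 2: x=[5.9109 9.0890 14.9704] v=[-0.5910 0.5900 -0.1960]
Step 3: x=[5.8245 9.1750 14.9420] v=[-0.8643 0.8603 -0.2841]
Step 4: x=[5.7133 9.2852 14.9059] v=[-1.1117 1.1020 -0.3608]
Step 5: x=[5.5807 9.4159 14.8636] v=[-1.3258 1.3069 -0.4229]
Step 6: x=[5.4307 9.5627 14.8168] v=[-1.5004 1.4682 -0.4677]
Step 7: x=[5.2677 9.7207 14.7675] v=[-1.6303 1.5804 -0.4931]
Step 8: x=[5.0965 9.8847 14.7177] v=[-1.7118 1.6398 -0.4978]

Answer: 5.0965 9.8847 14.7177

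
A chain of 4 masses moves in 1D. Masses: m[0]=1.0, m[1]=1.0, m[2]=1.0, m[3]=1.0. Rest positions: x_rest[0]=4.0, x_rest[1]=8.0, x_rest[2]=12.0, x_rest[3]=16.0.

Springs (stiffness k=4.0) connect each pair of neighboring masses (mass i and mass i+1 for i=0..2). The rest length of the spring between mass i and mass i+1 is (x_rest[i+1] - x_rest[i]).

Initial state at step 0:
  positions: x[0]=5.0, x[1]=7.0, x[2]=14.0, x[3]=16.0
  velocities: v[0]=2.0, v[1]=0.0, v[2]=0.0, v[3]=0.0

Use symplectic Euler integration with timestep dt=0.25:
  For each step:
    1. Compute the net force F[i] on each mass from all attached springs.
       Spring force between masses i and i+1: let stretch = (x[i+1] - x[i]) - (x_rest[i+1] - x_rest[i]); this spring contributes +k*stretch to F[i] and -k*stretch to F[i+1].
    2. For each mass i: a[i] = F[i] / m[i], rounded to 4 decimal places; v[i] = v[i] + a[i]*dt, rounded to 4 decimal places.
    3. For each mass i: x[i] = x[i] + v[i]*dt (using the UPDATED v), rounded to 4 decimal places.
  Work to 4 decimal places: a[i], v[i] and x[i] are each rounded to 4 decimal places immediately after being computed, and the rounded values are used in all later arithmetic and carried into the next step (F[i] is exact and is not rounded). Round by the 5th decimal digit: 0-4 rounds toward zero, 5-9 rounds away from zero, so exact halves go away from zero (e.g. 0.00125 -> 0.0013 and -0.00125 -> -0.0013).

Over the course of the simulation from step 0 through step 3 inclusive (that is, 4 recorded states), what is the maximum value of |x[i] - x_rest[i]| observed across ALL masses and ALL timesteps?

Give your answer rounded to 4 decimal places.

Step 0: x=[5.0000 7.0000 14.0000 16.0000] v=[2.0000 0.0000 0.0000 0.0000]
Step 1: x=[5.0000 8.2500 12.7500 16.5000] v=[0.0000 5.0000 -5.0000 2.0000]
Step 2: x=[4.8125 9.8125 11.3125 17.0625] v=[-0.7500 6.2500 -5.7500 2.2500]
Step 3: x=[4.8750 10.5000 10.9375 17.1875] v=[0.2500 2.7500 -1.5000 0.5000]
Max displacement = 2.5000

Answer: 2.5000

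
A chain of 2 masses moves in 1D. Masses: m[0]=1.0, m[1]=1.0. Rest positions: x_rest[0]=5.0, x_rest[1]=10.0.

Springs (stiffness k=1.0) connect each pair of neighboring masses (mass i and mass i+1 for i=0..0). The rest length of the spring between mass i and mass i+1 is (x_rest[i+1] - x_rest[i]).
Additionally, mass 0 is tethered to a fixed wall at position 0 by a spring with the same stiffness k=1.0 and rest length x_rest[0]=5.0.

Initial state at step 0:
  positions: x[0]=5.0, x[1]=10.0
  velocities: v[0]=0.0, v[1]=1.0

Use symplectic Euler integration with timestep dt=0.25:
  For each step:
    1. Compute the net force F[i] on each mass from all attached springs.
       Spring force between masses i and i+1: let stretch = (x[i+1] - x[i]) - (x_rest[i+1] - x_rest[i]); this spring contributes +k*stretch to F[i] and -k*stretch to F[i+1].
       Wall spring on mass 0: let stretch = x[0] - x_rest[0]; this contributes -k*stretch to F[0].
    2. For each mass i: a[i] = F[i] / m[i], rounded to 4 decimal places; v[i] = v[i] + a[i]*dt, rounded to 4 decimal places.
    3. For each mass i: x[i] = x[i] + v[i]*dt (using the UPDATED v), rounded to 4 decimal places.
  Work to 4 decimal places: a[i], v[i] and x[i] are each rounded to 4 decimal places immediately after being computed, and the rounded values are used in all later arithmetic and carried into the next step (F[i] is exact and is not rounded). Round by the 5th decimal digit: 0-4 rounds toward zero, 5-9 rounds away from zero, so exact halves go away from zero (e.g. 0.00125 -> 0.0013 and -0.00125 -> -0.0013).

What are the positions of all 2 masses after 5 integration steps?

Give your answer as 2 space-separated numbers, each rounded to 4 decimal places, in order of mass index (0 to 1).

Answer: 5.2549 10.9762

Derivation:
Step 0: x=[5.0000 10.0000] v=[0.0000 1.0000]
Step 1: x=[5.0000 10.2500] v=[0.0000 1.0000]
Step 2: x=[5.0156 10.4844] v=[0.0625 0.9375]
Step 3: x=[5.0596 10.6895] v=[0.1758 0.8203]
Step 4: x=[5.1392 10.8552] v=[0.3184 0.6628]
Step 5: x=[5.2549 10.9762] v=[0.4626 0.4838]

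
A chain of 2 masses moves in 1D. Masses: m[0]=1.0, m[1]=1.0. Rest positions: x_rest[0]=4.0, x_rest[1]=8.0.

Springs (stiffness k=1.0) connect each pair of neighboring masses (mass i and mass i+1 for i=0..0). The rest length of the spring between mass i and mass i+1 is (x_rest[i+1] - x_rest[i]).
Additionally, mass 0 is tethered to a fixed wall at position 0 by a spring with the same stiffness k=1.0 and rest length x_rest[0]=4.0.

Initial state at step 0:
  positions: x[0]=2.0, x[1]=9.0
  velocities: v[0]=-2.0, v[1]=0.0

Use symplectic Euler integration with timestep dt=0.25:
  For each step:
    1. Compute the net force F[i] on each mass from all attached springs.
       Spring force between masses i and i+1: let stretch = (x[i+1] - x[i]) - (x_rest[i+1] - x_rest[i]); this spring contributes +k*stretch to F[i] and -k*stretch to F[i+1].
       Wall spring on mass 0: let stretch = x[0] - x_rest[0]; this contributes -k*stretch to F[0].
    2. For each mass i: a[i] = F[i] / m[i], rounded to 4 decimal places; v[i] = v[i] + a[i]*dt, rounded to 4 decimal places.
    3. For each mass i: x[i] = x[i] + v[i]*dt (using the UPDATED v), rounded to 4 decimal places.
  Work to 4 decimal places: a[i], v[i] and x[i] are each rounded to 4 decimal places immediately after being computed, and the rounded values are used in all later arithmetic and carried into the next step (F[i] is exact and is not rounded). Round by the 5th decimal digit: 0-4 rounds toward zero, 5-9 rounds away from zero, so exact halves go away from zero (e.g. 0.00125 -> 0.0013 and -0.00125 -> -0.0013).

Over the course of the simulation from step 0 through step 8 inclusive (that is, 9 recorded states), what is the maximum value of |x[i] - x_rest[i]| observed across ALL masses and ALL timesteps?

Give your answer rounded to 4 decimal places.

Answer: 2.6155

Derivation:
Step 0: x=[2.0000 9.0000] v=[-2.0000 0.0000]
Step 1: x=[1.8125 8.8125] v=[-0.7500 -0.7500]
Step 2: x=[1.9492 8.4375] v=[0.5469 -1.5000]
Step 3: x=[2.3696 7.9070] v=[1.6817 -2.1221]
Step 4: x=[2.9880 7.2804] v=[2.4737 -2.5065]
Step 5: x=[3.6880 6.6355] v=[2.7998 -2.5796]
Step 6: x=[4.3417 6.0564] v=[2.6147 -2.3165]
Step 7: x=[4.8312 5.6201] v=[1.9580 -1.7452]
Step 8: x=[5.0681 5.3845] v=[0.9474 -0.9424]
Max displacement = 2.6155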